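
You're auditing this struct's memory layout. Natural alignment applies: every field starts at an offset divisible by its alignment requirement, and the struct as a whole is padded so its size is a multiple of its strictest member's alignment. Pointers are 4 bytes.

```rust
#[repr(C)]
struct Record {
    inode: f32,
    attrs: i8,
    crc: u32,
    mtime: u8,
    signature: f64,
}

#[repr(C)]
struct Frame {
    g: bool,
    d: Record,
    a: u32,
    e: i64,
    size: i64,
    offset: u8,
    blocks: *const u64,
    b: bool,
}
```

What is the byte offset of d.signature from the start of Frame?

24

Record: 0..4  inode  (4B, 4-aligned); 4..5  attrs  (1B, 1-aligned); 5..8  -- padding (3B); 8..12  crc  (4B, 4-aligned); 12..13  mtime  (1B, 1-aligned); 13..16  -- padding (3B); 16..24  signature  (8B, 8-aligned); sizeof = 24, alignof = 8
0..1  g  (1B, 1-aligned)
1..8  -- padding (7B)
8..32  d  (24B, 8-aligned)
within Record: signature at 16
8 + 16 = 24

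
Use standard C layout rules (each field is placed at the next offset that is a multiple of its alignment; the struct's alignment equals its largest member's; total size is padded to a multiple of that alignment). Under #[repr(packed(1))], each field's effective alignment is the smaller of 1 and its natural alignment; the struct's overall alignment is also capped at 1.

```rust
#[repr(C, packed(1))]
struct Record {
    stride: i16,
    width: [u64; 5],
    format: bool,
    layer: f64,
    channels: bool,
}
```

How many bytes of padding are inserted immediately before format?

@0: stride [2B, align 1] → 2
@2: width [40B, align 1] → 42
@42: format [1B, align 1] → 43

0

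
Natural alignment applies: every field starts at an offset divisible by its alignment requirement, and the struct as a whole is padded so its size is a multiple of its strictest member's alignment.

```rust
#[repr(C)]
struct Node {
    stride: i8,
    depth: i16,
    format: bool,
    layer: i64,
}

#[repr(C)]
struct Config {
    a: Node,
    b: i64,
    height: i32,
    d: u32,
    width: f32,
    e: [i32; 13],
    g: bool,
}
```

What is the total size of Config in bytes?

96 bytes

Node: @0: stride [1B, align 1] → 1; +1 pad (align 2); @2: depth [2B, align 2] → 4; @4: format [1B, align 1] → 5; +3 pad (align 8); @8: layer [8B, align 8] → 16; size 16, align 8
@0: a [16B, align 8] → 16
@16: b [8B, align 8] → 24
@24: height [4B, align 4] → 28
@28: d [4B, align 4] → 32
@32: width [4B, align 4] → 36
@36: e [52B, align 4] → 88
@88: g [1B, align 1] → 89
+7 tail pad (align 8)
size 96, align 8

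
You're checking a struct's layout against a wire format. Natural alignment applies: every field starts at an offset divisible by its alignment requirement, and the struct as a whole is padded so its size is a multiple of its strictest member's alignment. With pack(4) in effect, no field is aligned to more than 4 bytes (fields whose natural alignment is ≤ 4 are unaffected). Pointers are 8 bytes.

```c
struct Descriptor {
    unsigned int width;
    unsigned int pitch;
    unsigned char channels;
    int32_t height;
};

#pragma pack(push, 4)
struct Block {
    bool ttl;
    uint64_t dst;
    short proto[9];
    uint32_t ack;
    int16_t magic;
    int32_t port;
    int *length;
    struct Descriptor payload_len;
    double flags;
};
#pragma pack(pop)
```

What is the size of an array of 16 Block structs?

1216

Descriptor: @0: width [4B, align 4] → 4; @4: pitch [4B, align 4] → 8; @8: channels [1B, align 1] → 9; +3 pad (align 4); @12: height [4B, align 4] → 16; size 16, align 4
@0: ttl [1B, align 1] → 1
+3 pad (align 4)
@4: dst [8B, align 4] → 12
@12: proto [18B, align 2] → 30
+2 pad (align 4)
@32: ack [4B, align 4] → 36
@36: magic [2B, align 2] → 38
+2 pad (align 4)
@40: port [4B, align 4] → 44
@44: length [8B, align 4] → 52
@52: payload_len [16B, align 4] → 68
@68: flags [8B, align 4] → 76
size 76, align 4
array of 16: 16 × 76 = 1216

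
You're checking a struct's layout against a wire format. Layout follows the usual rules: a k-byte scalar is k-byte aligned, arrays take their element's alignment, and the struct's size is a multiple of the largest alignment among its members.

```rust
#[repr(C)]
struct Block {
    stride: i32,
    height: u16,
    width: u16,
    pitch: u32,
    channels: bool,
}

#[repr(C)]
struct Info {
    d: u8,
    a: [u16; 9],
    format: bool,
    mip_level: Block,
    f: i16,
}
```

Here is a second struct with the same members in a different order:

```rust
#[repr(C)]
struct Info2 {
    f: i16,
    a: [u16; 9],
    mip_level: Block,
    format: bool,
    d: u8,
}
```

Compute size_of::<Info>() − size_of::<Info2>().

4

Block: 0..4  stride  (4B, 4-aligned); 4..6  height  (2B, 2-aligned); 6..8  width  (2B, 2-aligned); 8..12  pitch  (4B, 4-aligned); 12..13  channels  (1B, 1-aligned); 13..16  -- tail padding (3B); sizeof = 16, alignof = 4
0..1  d  (1B, 1-aligned)
1..2  -- padding (1B)
2..20  a  (18B, 2-aligned)
20..21  format  (1B, 1-aligned)
21..24  -- padding (3B)
24..40  mip_level  (16B, 4-aligned)
40..42  f  (2B, 2-aligned)
42..44  -- tail padding (2B)
sizeof = 44, alignof = 4
— Info2 —
0..2  f  (2B, 2-aligned)
2..20  a  (18B, 2-aligned)
20..36  mip_level  (16B, 4-aligned)
36..37  format  (1B, 1-aligned)
37..38  d  (1B, 1-aligned)
38..40  -- tail padding (2B)
sizeof = 40, alignof = 4
44 − 40 = 4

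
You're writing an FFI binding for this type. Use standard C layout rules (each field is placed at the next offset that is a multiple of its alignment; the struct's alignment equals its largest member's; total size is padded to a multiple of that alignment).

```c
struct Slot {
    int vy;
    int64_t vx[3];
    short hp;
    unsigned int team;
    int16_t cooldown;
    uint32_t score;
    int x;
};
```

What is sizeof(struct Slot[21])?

1176

vy at 0 (size 4, align 4) → ends 4
pad 4 to align 8 for vx
vx at 8 (size 24, align 8) → ends 32
hp at 32 (size 2, align 2) → ends 34
pad 2 to align 4 for team
team at 36 (size 4, align 4) → ends 40
cooldown at 40 (size 2, align 2) → ends 42
pad 2 to align 4 for score
score at 44 (size 4, align 4) → ends 48
x at 48 (size 4, align 4) → ends 52
tail pad 4 to reach multiple of 8
total 56 bytes, alignment 8
array of 21: 21 × 56 = 1176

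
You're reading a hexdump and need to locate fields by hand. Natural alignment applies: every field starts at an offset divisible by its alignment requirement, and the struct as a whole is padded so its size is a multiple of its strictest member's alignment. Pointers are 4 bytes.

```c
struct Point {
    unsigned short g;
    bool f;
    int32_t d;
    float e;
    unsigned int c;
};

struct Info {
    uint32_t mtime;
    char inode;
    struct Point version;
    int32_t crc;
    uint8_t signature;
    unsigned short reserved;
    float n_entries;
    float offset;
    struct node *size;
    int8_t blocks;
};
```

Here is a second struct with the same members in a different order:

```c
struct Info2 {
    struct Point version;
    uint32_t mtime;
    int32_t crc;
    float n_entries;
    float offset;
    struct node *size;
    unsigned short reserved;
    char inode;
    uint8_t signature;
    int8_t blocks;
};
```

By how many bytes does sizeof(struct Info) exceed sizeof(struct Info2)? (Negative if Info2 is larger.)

4

Point: g at 0 (size 2, align 2) → ends 2; f at 2 (size 1, align 1) → ends 3; pad 1 to align 4 for d; d at 4 (size 4, align 4) → ends 8; e at 8 (size 4, align 4) → ends 12; c at 12 (size 4, align 4) → ends 16; total 16 bytes, alignment 4
mtime at 0 (size 4, align 4) → ends 4
inode at 4 (size 1, align 1) → ends 5
pad 3 to align 4 for version
version at 8 (size 16, align 4) → ends 24
crc at 24 (size 4, align 4) → ends 28
signature at 28 (size 1, align 1) → ends 29
pad 1 to align 2 for reserved
reserved at 30 (size 2, align 2) → ends 32
n_entries at 32 (size 4, align 4) → ends 36
offset at 36 (size 4, align 4) → ends 40
size at 40 (size 4, align 4) → ends 44
blocks at 44 (size 1, align 1) → ends 45
tail pad 3 to reach multiple of 4
total 48 bytes, alignment 4
— Info2 —
version at 0 (size 16, align 4) → ends 16
mtime at 16 (size 4, align 4) → ends 20
crc at 20 (size 4, align 4) → ends 24
n_entries at 24 (size 4, align 4) → ends 28
offset at 28 (size 4, align 4) → ends 32
size at 32 (size 4, align 4) → ends 36
reserved at 36 (size 2, align 2) → ends 38
inode at 38 (size 1, align 1) → ends 39
signature at 39 (size 1, align 1) → ends 40
blocks at 40 (size 1, align 1) → ends 41
tail pad 3 to reach multiple of 4
total 44 bytes, alignment 4
48 − 44 = 4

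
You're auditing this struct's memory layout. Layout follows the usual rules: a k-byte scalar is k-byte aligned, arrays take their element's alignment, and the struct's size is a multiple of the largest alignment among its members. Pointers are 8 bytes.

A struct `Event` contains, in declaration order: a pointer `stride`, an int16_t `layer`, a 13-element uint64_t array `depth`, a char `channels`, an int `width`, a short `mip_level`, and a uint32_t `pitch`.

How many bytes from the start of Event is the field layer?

8

stride at 0 (size 8, align 8) → ends 8
layer at 8 (size 2, align 2) → ends 10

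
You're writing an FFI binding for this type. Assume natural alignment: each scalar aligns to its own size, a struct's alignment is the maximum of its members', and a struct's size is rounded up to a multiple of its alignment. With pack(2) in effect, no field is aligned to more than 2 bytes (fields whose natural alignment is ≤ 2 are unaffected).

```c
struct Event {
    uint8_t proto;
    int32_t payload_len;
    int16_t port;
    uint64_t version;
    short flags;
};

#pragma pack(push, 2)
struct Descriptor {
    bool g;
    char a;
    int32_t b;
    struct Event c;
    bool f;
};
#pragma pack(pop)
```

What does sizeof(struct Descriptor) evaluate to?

40 bytes

Event: @0: proto [1B, align 1] → 1; +3 pad (align 4); @4: payload_len [4B, align 4] → 8; @8: port [2B, align 2] → 10; +6 pad (align 8); @16: version [8B, align 8] → 24; @24: flags [2B, align 2] → 26; +6 tail pad (align 8); size 32, align 8
@0: g [1B, align 1] → 1
@1: a [1B, align 1] → 2
@2: b [4B, align 2] → 6
@6: c [32B, align 2] → 38
@38: f [1B, align 1] → 39
+1 tail pad (align 2)
size 40, align 2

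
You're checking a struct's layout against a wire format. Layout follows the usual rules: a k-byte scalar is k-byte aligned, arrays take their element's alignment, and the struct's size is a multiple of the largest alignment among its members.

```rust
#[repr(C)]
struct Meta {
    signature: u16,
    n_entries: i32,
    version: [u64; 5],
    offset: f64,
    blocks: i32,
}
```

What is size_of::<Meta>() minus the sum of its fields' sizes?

6

@0: signature [2B, align 2] → 2
+2 pad (align 4)
@4: n_entries [4B, align 4] → 8
@8: version [40B, align 8] → 48
@48: offset [8B, align 8] → 56
@56: blocks [4B, align 4] → 60
+4 tail pad (align 8)
size 64, align 8
data bytes 58, size 64 → padding 6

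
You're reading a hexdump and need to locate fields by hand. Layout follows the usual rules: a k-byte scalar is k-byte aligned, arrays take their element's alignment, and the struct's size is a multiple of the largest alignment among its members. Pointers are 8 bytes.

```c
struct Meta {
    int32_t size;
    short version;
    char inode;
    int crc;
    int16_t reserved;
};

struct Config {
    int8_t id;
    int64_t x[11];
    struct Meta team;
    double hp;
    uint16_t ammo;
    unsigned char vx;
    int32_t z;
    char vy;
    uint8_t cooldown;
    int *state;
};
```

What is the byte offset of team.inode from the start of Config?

102

Meta: 0..4  size  (4B, 4-aligned); 4..6  version  (2B, 2-aligned); 6..7  inode  (1B, 1-aligned); 7..8  -- padding (1B); 8..12  crc  (4B, 4-aligned); 12..14  reserved  (2B, 2-aligned); 14..16  -- tail padding (2B); sizeof = 16, alignof = 4
0..1  id  (1B, 1-aligned)
1..8  -- padding (7B)
8..96  x  (88B, 8-aligned)
96..112  team  (16B, 4-aligned)
within Meta: inode at 6
96 + 6 = 102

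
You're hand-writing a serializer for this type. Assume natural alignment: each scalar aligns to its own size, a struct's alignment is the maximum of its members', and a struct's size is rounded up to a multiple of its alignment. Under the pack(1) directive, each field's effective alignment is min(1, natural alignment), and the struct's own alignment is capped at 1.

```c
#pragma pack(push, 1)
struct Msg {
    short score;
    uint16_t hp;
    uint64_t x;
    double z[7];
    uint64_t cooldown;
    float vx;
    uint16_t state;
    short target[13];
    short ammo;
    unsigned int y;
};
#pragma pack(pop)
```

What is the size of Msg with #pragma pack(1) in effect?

114

@0: score [2B, align 1] → 2
@2: hp [2B, align 1] → 4
@4: x [8B, align 1] → 12
@12: z [56B, align 1] → 68
@68: cooldown [8B, align 1] → 76
@76: vx [4B, align 1] → 80
@80: state [2B, align 1] → 82
@82: target [26B, align 1] → 108
@108: ammo [2B, align 1] → 110
@110: y [4B, align 1] → 114
size 114, align 1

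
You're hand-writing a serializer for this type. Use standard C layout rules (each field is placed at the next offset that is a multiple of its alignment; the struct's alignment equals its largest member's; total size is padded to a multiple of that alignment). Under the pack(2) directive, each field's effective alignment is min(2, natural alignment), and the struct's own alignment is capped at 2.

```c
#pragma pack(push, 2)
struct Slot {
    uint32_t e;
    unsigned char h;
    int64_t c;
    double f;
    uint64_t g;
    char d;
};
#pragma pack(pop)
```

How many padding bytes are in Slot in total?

2

e at 0 (size 4, align 2) → ends 4
h at 4 (size 1, align 1) → ends 5
pad 1 to align 2 for c
c at 6 (size 8, align 2) → ends 14
f at 14 (size 8, align 2) → ends 22
g at 22 (size 8, align 2) → ends 30
d at 30 (size 1, align 1) → ends 31
tail pad 1 to reach multiple of 2
total 32 bytes, alignment 2
data bytes 30, size 32 → padding 2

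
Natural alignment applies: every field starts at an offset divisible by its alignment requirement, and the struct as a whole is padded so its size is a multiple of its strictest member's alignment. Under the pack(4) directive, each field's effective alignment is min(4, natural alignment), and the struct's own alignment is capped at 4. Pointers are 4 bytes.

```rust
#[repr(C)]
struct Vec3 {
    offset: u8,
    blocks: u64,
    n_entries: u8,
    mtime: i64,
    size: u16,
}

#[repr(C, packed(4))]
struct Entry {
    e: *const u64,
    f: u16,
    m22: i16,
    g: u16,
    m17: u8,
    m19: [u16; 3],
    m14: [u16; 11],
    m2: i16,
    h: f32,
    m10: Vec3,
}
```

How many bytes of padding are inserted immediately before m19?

Vec3: @0: offset [1B, align 1] → 1; +7 pad (align 8); @8: blocks [8B, align 8] → 16; @16: n_entries [1B, align 1] → 17; +7 pad (align 8); @24: mtime [8B, align 8] → 32; @32: size [2B, align 2] → 34; +6 tail pad (align 8); size 40, align 8
@0: e [4B, align 4] → 4
@4: f [2B, align 2] → 6
@6: m22 [2B, align 2] → 8
@8: g [2B, align 2] → 10
@10: m17 [1B, align 1] → 11
+1 pad (align 2)
@12: m19 [6B, align 2] → 18

1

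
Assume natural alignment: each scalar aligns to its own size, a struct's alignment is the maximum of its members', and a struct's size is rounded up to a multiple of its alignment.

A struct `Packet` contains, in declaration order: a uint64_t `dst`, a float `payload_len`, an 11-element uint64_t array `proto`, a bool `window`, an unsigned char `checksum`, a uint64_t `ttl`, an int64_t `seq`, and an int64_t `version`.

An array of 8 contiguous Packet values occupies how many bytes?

1088

dst at 0 (size 8, align 8) → ends 8
payload_len at 8 (size 4, align 4) → ends 12
pad 4 to align 8 for proto
proto at 16 (size 88, align 8) → ends 104
window at 104 (size 1, align 1) → ends 105
checksum at 105 (size 1, align 1) → ends 106
pad 6 to align 8 for ttl
ttl at 112 (size 8, align 8) → ends 120
seq at 120 (size 8, align 8) → ends 128
version at 128 (size 8, align 8) → ends 136
total 136 bytes, alignment 8
array of 8: 8 × 136 = 1088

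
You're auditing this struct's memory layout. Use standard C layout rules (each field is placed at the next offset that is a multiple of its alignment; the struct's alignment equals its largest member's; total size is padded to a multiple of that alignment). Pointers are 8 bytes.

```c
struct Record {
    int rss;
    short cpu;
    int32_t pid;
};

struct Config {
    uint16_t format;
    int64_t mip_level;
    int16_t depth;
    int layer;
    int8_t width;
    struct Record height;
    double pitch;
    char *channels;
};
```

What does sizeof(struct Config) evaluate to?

Record: 0..4  rss  (4B, 4-aligned); 4..6  cpu  (2B, 2-aligned); 6..8  -- padding (2B); 8..12  pid  (4B, 4-aligned); sizeof = 12, alignof = 4
0..2  format  (2B, 2-aligned)
2..8  -- padding (6B)
8..16  mip_level  (8B, 8-aligned)
16..18  depth  (2B, 2-aligned)
18..20  -- padding (2B)
20..24  layer  (4B, 4-aligned)
24..25  width  (1B, 1-aligned)
25..28  -- padding (3B)
28..40  height  (12B, 4-aligned)
40..48  pitch  (8B, 8-aligned)
48..56  channels  (8B, 8-aligned)
sizeof = 56, alignof = 8

56 bytes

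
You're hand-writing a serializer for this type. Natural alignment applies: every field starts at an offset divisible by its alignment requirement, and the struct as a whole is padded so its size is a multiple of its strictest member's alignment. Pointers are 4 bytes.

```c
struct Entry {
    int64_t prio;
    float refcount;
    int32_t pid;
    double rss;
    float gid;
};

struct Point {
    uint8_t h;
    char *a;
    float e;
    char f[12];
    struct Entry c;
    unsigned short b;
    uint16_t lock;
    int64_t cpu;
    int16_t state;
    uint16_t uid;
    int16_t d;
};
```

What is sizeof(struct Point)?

Entry: 0..8  prio  (8B, 8-aligned); 8..12  refcount  (4B, 4-aligned); 12..16  pid  (4B, 4-aligned); 16..24  rss  (8B, 8-aligned); 24..28  gid  (4B, 4-aligned); 28..32  -- tail padding (4B); sizeof = 32, alignof = 8
0..1  h  (1B, 1-aligned)
1..4  -- padding (3B)
4..8  a  (4B, 4-aligned)
8..12  e  (4B, 4-aligned)
12..24  f  (12B, 1-aligned)
24..56  c  (32B, 8-aligned)
56..58  b  (2B, 2-aligned)
58..60  lock  (2B, 2-aligned)
60..64  -- padding (4B)
64..72  cpu  (8B, 8-aligned)
72..74  state  (2B, 2-aligned)
74..76  uid  (2B, 2-aligned)
76..78  d  (2B, 2-aligned)
78..80  -- tail padding (2B)
sizeof = 80, alignof = 8

80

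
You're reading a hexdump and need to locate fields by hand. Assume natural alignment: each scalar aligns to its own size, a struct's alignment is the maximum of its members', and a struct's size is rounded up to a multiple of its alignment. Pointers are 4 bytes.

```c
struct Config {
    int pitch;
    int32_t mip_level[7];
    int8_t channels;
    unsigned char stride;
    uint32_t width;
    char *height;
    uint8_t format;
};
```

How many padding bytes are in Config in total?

5

pitch at 0 (size 4, align 4) → ends 4
mip_level at 4 (size 28, align 4) → ends 32
channels at 32 (size 1, align 1) → ends 33
stride at 33 (size 1, align 1) → ends 34
pad 2 to align 4 for width
width at 36 (size 4, align 4) → ends 40
height at 40 (size 4, align 4) → ends 44
format at 44 (size 1, align 1) → ends 45
tail pad 3 to reach multiple of 4
total 48 bytes, alignment 4
data bytes 43, size 48 → padding 5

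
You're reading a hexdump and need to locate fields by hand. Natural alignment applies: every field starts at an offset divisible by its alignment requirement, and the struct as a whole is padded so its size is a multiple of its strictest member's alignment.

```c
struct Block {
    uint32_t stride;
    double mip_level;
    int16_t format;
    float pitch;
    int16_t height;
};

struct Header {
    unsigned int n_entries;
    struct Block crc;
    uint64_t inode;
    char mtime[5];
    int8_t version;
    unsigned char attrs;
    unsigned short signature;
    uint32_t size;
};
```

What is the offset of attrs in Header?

54

Block: stride at 0 (size 4, align 4) → ends 4; pad 4 to align 8 for mip_level; mip_level at 8 (size 8, align 8) → ends 16; format at 16 (size 2, align 2) → ends 18; pad 2 to align 4 for pitch; pitch at 20 (size 4, align 4) → ends 24; height at 24 (size 2, align 2) → ends 26; tail pad 6 to reach multiple of 8; total 32 bytes, alignment 8
n_entries at 0 (size 4, align 4) → ends 4
pad 4 to align 8 for crc
crc at 8 (size 32, align 8) → ends 40
inode at 40 (size 8, align 8) → ends 48
mtime at 48 (size 5, align 1) → ends 53
version at 53 (size 1, align 1) → ends 54
attrs at 54 (size 1, align 1) → ends 55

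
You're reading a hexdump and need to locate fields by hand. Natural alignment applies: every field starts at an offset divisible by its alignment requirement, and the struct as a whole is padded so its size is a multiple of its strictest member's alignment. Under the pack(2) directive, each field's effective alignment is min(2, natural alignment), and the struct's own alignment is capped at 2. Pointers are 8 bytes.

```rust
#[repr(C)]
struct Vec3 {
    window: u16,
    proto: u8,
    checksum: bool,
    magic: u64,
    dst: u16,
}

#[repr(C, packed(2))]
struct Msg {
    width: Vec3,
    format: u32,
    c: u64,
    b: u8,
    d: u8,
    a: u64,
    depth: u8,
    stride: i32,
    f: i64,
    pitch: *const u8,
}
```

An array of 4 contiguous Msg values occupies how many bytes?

Vec3: window at 0 (size 2, align 2) → ends 2; proto at 2 (size 1, align 1) → ends 3; checksum at 3 (size 1, align 1) → ends 4; pad 4 to align 8 for magic; magic at 8 (size 8, align 8) → ends 16; dst at 16 (size 2, align 2) → ends 18; tail pad 6 to reach multiple of 8; total 24 bytes, alignment 8
width at 0 (size 24, align 2) → ends 24
format at 24 (size 4, align 2) → ends 28
c at 28 (size 8, align 2) → ends 36
b at 36 (size 1, align 1) → ends 37
d at 37 (size 1, align 1) → ends 38
a at 38 (size 8, align 2) → ends 46
depth at 46 (size 1, align 1) → ends 47
pad 1 to align 2 for stride
stride at 48 (size 4, align 2) → ends 52
f at 52 (size 8, align 2) → ends 60
pitch at 60 (size 8, align 2) → ends 68
total 68 bytes, alignment 2
array of 4: 4 × 68 = 272

272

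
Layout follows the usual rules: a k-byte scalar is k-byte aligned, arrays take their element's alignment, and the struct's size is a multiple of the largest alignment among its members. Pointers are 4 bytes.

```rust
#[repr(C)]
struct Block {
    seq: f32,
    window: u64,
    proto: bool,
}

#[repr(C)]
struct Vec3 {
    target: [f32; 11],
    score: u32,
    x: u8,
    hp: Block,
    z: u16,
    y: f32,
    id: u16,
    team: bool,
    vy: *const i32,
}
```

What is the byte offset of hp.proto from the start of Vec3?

72

Block: @0: seq [4B, align 4] → 4; +4 pad (align 8); @8: window [8B, align 8] → 16; @16: proto [1B, align 1] → 17; +7 tail pad (align 8); size 24, align 8
@0: target [44B, align 4] → 44
@44: score [4B, align 4] → 48
@48: x [1B, align 1] → 49
+7 pad (align 8)
@56: hp [24B, align 8] → 80
within Block: proto at 16
56 + 16 = 72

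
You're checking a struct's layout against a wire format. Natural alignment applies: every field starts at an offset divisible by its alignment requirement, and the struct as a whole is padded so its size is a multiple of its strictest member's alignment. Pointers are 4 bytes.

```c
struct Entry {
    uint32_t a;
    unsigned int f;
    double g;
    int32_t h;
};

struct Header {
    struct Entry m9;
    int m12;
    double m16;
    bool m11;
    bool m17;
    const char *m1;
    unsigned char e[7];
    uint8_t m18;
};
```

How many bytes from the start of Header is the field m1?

Entry: a at 0 (size 4, align 4) → ends 4; f at 4 (size 4, align 4) → ends 8; g at 8 (size 8, align 8) → ends 16; h at 16 (size 4, align 4) → ends 20; tail pad 4 to reach multiple of 8; total 24 bytes, alignment 8
m9 at 0 (size 24, align 8) → ends 24
m12 at 24 (size 4, align 4) → ends 28
pad 4 to align 8 for m16
m16 at 32 (size 8, align 8) → ends 40
m11 at 40 (size 1, align 1) → ends 41
m17 at 41 (size 1, align 1) → ends 42
pad 2 to align 4 for m1
m1 at 44 (size 4, align 4) → ends 48

44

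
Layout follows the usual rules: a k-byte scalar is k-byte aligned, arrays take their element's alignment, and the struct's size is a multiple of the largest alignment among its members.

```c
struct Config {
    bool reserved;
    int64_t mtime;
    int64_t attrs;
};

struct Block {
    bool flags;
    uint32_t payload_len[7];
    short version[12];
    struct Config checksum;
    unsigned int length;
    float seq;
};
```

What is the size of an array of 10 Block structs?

880

Config: reserved at 0 (size 1, align 1) → ends 1; pad 7 to align 8 for mtime; mtime at 8 (size 8, align 8) → ends 16; attrs at 16 (size 8, align 8) → ends 24; total 24 bytes, alignment 8
flags at 0 (size 1, align 1) → ends 1
pad 3 to align 4 for payload_len
payload_len at 4 (size 28, align 4) → ends 32
version at 32 (size 24, align 2) → ends 56
checksum at 56 (size 24, align 8) → ends 80
length at 80 (size 4, align 4) → ends 84
seq at 84 (size 4, align 4) → ends 88
total 88 bytes, alignment 8
array of 10: 10 × 88 = 880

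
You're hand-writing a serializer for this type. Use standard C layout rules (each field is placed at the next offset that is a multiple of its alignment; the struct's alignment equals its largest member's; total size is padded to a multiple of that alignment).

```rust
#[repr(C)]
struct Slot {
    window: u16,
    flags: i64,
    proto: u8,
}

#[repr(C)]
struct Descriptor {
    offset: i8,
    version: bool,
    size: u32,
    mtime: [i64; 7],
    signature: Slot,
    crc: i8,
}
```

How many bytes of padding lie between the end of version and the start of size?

Slot: 0..2  window  (2B, 2-aligned); 2..8  -- padding (6B); 8..16  flags  (8B, 8-aligned); 16..17  proto  (1B, 1-aligned); 17..24  -- tail padding (7B); sizeof = 24, alignof = 8
0..1  offset  (1B, 1-aligned)
1..2  version  (1B, 1-aligned)
2..4  -- padding (2B)
4..8  size  (4B, 4-aligned)

2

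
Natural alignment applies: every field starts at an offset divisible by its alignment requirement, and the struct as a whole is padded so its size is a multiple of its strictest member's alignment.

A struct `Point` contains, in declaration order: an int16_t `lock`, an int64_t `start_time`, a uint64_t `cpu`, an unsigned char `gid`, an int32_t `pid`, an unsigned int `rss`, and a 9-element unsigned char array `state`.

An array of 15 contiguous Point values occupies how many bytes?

0..2  lock  (2B, 2-aligned)
2..8  -- padding (6B)
8..16  start_time  (8B, 8-aligned)
16..24  cpu  (8B, 8-aligned)
24..25  gid  (1B, 1-aligned)
25..28  -- padding (3B)
28..32  pid  (4B, 4-aligned)
32..36  rss  (4B, 4-aligned)
36..45  state  (9B, 1-aligned)
45..48  -- tail padding (3B)
sizeof = 48, alignof = 8
array of 15: 15 × 48 = 720

720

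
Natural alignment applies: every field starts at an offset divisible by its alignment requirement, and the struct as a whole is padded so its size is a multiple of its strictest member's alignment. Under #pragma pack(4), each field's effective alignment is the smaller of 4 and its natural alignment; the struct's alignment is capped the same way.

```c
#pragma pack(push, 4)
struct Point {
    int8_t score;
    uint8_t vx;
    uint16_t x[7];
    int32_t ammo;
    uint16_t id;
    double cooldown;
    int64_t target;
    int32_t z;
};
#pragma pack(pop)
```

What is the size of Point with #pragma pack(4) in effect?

44

score at 0 (size 1, align 1) → ends 1
vx at 1 (size 1, align 1) → ends 2
x at 2 (size 14, align 2) → ends 16
ammo at 16 (size 4, align 4) → ends 20
id at 20 (size 2, align 2) → ends 22
pad 2 to align 4 for cooldown
cooldown at 24 (size 8, align 4) → ends 32
target at 32 (size 8, align 4) → ends 40
z at 40 (size 4, align 4) → ends 44
total 44 bytes, alignment 4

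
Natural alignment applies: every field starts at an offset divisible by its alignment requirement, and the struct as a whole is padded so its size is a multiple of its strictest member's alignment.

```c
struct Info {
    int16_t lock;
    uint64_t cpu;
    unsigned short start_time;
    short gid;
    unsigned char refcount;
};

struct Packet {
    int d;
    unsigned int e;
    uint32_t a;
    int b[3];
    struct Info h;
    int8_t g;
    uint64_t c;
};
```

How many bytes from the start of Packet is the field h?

Info: lock at 0 (size 2, align 2) → ends 2; pad 6 to align 8 for cpu; cpu at 8 (size 8, align 8) → ends 16; start_time at 16 (size 2, align 2) → ends 18; gid at 18 (size 2, align 2) → ends 20; refcount at 20 (size 1, align 1) → ends 21; tail pad 3 to reach multiple of 8; total 24 bytes, alignment 8
d at 0 (size 4, align 4) → ends 4
e at 4 (size 4, align 4) → ends 8
a at 8 (size 4, align 4) → ends 12
b at 12 (size 12, align 4) → ends 24
h at 24 (size 24, align 8) → ends 48

24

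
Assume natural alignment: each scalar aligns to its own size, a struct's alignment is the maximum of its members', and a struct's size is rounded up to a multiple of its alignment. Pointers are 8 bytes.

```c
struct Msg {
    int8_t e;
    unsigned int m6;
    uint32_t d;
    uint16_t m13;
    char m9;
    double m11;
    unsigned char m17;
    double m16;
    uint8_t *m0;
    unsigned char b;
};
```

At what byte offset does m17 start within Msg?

24

e at 0 (size 1, align 1) → ends 1
pad 3 to align 4 for m6
m6 at 4 (size 4, align 4) → ends 8
d at 8 (size 4, align 4) → ends 12
m13 at 12 (size 2, align 2) → ends 14
m9 at 14 (size 1, align 1) → ends 15
pad 1 to align 8 for m11
m11 at 16 (size 8, align 8) → ends 24
m17 at 24 (size 1, align 1) → ends 25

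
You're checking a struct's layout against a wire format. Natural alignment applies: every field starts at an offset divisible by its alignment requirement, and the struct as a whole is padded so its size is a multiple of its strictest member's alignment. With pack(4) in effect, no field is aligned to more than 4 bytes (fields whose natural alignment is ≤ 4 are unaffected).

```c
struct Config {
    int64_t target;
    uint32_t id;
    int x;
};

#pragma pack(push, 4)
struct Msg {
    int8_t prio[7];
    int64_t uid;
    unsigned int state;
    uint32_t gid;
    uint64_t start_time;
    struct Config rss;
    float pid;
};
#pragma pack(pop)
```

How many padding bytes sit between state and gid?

Config: @0: target [8B, align 8] → 8; @8: id [4B, align 4] → 12; @12: x [4B, align 4] → 16; size 16, align 8
@0: prio [7B, align 1] → 7
+1 pad (align 4)
@8: uid [8B, align 4] → 16
@16: state [4B, align 4] → 20
@20: gid [4B, align 4] → 24

0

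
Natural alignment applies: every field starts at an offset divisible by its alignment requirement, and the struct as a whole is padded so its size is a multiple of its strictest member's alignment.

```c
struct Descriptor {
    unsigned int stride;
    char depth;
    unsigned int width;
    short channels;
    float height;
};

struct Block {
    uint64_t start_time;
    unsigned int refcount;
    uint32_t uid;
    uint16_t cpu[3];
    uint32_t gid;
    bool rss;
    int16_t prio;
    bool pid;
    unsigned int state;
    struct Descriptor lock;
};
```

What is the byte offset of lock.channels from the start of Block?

52

Descriptor: 0..4  stride  (4B, 4-aligned); 4..5  depth  (1B, 1-aligned); 5..8  -- padding (3B); 8..12  width  (4B, 4-aligned); 12..14  channels  (2B, 2-aligned); 14..16  -- padding (2B); 16..20  height  (4B, 4-aligned); sizeof = 20, alignof = 4
0..8  start_time  (8B, 8-aligned)
8..12  refcount  (4B, 4-aligned)
12..16  uid  (4B, 4-aligned)
16..22  cpu  (6B, 2-aligned)
22..24  -- padding (2B)
24..28  gid  (4B, 4-aligned)
28..29  rss  (1B, 1-aligned)
29..30  -- padding (1B)
30..32  prio  (2B, 2-aligned)
32..33  pid  (1B, 1-aligned)
33..36  -- padding (3B)
36..40  state  (4B, 4-aligned)
40..60  lock  (20B, 4-aligned)
within Descriptor: channels at 12
40 + 12 = 52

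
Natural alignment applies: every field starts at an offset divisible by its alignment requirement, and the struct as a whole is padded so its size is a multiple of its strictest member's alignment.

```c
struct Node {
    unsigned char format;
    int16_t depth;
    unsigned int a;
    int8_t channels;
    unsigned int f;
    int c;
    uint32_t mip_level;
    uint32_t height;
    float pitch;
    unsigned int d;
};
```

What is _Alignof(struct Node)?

4

member alignments: format=1, depth=2, a=4, channels=1, f=4, c=4, mip_level=4, height=4, pitch=4, d=4
max = 4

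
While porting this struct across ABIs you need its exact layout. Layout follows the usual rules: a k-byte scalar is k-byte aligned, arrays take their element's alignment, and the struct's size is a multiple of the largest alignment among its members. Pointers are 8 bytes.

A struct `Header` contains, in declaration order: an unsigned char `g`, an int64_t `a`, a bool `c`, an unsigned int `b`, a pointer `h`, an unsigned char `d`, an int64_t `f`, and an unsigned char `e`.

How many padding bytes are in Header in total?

24

@0: g [1B, align 1] → 1
+7 pad (align 8)
@8: a [8B, align 8] → 16
@16: c [1B, align 1] → 17
+3 pad (align 4)
@20: b [4B, align 4] → 24
@24: h [8B, align 8] → 32
@32: d [1B, align 1] → 33
+7 pad (align 8)
@40: f [8B, align 8] → 48
@48: e [1B, align 1] → 49
+7 tail pad (align 8)
size 56, align 8
data bytes 32, size 56 → padding 24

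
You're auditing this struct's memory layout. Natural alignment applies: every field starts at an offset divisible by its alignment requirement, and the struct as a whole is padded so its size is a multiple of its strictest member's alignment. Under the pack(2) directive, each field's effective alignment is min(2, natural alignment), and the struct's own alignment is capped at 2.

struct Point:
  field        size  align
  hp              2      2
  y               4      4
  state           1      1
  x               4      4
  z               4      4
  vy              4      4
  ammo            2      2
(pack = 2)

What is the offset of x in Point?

hp at 0 (size 2, align 2) → ends 2
y at 2 (size 4, align 2) → ends 6
state at 6 (size 1, align 1) → ends 7
pad 1 to align 2 for x
x at 8 (size 4, align 2) → ends 12

8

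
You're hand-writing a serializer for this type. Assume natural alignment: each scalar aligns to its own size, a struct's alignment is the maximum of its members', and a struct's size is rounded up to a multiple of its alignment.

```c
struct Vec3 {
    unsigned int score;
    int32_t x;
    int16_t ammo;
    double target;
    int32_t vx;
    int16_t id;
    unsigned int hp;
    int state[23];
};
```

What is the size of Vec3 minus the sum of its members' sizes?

8

score at 0 (size 4, align 4) → ends 4
x at 4 (size 4, align 4) → ends 8
ammo at 8 (size 2, align 2) → ends 10
pad 6 to align 8 for target
target at 16 (size 8, align 8) → ends 24
vx at 24 (size 4, align 4) → ends 28
id at 28 (size 2, align 2) → ends 30
pad 2 to align 4 for hp
hp at 32 (size 4, align 4) → ends 36
state at 36 (size 92, align 4) → ends 128
total 128 bytes, alignment 8
data bytes 120, size 128 → padding 8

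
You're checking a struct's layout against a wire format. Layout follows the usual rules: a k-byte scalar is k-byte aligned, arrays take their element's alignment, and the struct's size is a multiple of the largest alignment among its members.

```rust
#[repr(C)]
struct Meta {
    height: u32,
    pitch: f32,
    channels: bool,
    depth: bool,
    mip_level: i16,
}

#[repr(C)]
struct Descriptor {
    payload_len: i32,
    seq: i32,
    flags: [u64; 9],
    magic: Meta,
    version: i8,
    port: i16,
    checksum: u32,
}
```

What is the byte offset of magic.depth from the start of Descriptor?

89

Meta: @0: height [4B, align 4] → 4; @4: pitch [4B, align 4] → 8; @8: channels [1B, align 1] → 9; @9: depth [1B, align 1] → 10; @10: mip_level [2B, align 2] → 12; size 12, align 4
@0: payload_len [4B, align 4] → 4
@4: seq [4B, align 4] → 8
@8: flags [72B, align 8] → 80
@80: magic [12B, align 4] → 92
within Meta: depth at 9
80 + 9 = 89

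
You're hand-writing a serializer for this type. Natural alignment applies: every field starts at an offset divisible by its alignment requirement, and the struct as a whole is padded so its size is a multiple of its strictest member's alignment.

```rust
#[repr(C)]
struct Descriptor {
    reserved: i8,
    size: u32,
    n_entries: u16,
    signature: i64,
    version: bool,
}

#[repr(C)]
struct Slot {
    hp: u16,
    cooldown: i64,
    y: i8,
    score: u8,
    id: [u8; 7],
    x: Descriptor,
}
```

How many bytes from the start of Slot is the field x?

32

Descriptor: reserved at 0 (size 1, align 1) → ends 1; pad 3 to align 4 for size; size at 4 (size 4, align 4) → ends 8; n_entries at 8 (size 2, align 2) → ends 10; pad 6 to align 8 for signature; signature at 16 (size 8, align 8) → ends 24; version at 24 (size 1, align 1) → ends 25; tail pad 7 to reach multiple of 8; total 32 bytes, alignment 8
hp at 0 (size 2, align 2) → ends 2
pad 6 to align 8 for cooldown
cooldown at 8 (size 8, align 8) → ends 16
y at 16 (size 1, align 1) → ends 17
score at 17 (size 1, align 1) → ends 18
id at 18 (size 7, align 1) → ends 25
pad 7 to align 8 for x
x at 32 (size 32, align 8) → ends 64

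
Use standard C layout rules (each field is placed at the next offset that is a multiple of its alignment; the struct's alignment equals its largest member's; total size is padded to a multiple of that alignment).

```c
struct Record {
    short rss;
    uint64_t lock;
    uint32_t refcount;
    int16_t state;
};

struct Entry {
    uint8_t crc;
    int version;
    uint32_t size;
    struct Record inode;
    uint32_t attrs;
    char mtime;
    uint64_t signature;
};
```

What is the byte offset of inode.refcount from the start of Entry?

Record: rss at 0 (size 2, align 2) → ends 2; pad 6 to align 8 for lock; lock at 8 (size 8, align 8) → ends 16; refcount at 16 (size 4, align 4) → ends 20; state at 20 (size 2, align 2) → ends 22; tail pad 2 to reach multiple of 8; total 24 bytes, alignment 8
crc at 0 (size 1, align 1) → ends 1
pad 3 to align 4 for version
version at 4 (size 4, align 4) → ends 8
size at 8 (size 4, align 4) → ends 12
pad 4 to align 8 for inode
inode at 16 (size 24, align 8) → ends 40
within Record: refcount at 16
16 + 16 = 32

32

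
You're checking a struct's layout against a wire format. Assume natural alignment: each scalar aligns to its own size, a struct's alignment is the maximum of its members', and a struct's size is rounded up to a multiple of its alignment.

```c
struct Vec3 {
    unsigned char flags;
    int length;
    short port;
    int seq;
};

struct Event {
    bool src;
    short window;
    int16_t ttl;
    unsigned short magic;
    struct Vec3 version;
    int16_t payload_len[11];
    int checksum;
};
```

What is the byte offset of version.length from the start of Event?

Vec3: flags at 0 (size 1, align 1) → ends 1; pad 3 to align 4 for length; length at 4 (size 4, align 4) → ends 8; port at 8 (size 2, align 2) → ends 10; pad 2 to align 4 for seq; seq at 12 (size 4, align 4) → ends 16; total 16 bytes, alignment 4
src at 0 (size 1, align 1) → ends 1
pad 1 to align 2 for window
window at 2 (size 2, align 2) → ends 4
ttl at 4 (size 2, align 2) → ends 6
magic at 6 (size 2, align 2) → ends 8
version at 8 (size 16, align 4) → ends 24
within Vec3: length at 4
8 + 4 = 12

12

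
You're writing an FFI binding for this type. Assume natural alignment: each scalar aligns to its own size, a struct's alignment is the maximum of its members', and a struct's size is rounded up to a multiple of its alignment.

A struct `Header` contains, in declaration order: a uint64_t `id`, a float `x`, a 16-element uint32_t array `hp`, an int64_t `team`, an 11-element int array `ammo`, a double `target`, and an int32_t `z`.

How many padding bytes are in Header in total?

12

0..8  id  (8B, 8-aligned)
8..12  x  (4B, 4-aligned)
12..76  hp  (64B, 4-aligned)
76..80  -- padding (4B)
80..88  team  (8B, 8-aligned)
88..132  ammo  (44B, 4-aligned)
132..136  -- padding (4B)
136..144  target  (8B, 8-aligned)
144..148  z  (4B, 4-aligned)
148..152  -- tail padding (4B)
sizeof = 152, alignof = 8
data bytes 140, size 152 → padding 12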